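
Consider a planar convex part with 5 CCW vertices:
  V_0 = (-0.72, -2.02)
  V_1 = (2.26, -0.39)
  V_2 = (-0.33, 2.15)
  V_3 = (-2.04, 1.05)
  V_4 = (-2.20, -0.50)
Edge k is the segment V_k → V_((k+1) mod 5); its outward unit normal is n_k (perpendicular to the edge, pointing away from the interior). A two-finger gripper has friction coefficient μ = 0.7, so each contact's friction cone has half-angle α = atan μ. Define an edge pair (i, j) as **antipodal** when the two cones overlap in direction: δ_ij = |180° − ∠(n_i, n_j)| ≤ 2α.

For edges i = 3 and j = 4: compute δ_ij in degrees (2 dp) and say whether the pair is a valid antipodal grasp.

δ = 129.87°, invalid

α = atan 0.7 = 34.99°;  2α = 69.98°
edge 3: e_3 = (-0.16, -1.55);  n_3 = (-0.9947, +0.1027)
edge 4: e_4 = (+1.48, -1.52);  n_4 = (-0.7165, -0.6976)
∠(n_3, n_4) = 50.13°
δ = |180° − 50.13°| = 129.87°
129.87° > 2α = 69.98°  →  invalid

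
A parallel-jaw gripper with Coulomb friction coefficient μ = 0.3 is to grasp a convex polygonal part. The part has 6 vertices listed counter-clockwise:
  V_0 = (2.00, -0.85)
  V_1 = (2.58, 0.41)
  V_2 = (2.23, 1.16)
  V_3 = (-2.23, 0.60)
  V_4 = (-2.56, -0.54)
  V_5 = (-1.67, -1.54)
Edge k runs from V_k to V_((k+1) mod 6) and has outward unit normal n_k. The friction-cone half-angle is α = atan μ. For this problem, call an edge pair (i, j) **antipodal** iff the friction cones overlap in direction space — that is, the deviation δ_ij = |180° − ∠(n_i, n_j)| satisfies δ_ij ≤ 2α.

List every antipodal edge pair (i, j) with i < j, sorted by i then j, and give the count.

count = 3; pairs: (0,3), (1,4), (2,5)

α = atan 0.3 = 16.70°;  2α = 33.40°
n_0 = (+0.9084, -0.4181)
n_1 = (+0.9062, +0.4229)
n_2 = (-0.1246, +0.9922)
n_3 = (-0.9606, +0.2781)
n_4 = (-0.7470, -0.6648)
n_5 = (+0.1848, -0.9828)
  (0,1): δ = 130.27°  ·
  (0,2): δ = 58.13°  ·
  (0,3): δ = 8.57°  ✓
  (0,4): δ = 66.39°  ·
  (0,5): δ = 125.37°  ·
  (1,2): δ = 107.86°  ·
  (1,3): δ = 41.16°  ·
  (1,4): δ = 16.65°  ✓
  (1,5): δ = 75.63°  ·
  (2,3): δ = 113.30°  ·
  (2,4): δ = 55.49°  ·
  (2,5): δ = 3.49°  ✓
  (3,4): δ = 122.19°  ·
  (3,5): δ = 63.21°  ·
  (4,5): δ = 121.02°  ·
antipodal pairs: 3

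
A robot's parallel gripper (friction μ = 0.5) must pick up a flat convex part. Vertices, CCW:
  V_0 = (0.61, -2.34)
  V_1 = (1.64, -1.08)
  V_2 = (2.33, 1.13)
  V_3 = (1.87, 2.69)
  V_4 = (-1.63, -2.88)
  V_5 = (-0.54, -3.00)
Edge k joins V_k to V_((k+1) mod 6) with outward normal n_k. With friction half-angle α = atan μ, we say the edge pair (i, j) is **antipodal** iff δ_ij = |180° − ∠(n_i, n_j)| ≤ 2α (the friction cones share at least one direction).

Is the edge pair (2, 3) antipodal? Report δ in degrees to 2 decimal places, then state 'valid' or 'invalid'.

δ = 48.57°, valid

α = atan 0.5 = 26.57°;  2α = 53.13°
edge 2: e_2 = (-0.46, +1.56);  n_2 = (+0.9592, +0.2828)
edge 3: e_3 = (-3.50, -5.57);  n_3 = (-0.8467, +0.5320)
∠(n_2, n_3) = 131.43°
δ = |180° − 131.43°| = 48.57°
48.57° ≤ 2α = 53.13°  →  valid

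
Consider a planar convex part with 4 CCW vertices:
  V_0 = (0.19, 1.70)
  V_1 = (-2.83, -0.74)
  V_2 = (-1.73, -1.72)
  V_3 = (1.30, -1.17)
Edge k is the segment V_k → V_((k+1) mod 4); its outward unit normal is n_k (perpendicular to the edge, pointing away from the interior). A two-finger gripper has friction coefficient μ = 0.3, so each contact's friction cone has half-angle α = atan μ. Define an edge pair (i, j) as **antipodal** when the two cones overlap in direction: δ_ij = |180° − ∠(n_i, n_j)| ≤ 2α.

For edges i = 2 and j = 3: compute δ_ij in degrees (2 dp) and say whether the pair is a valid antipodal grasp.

α = atan 0.3 = 16.70°;  2α = 33.40°
edge 2: e_2 = (+3.03, +0.55);  n_2 = (+0.1786, -0.9839)
edge 3: e_3 = (-1.11, +2.87);  n_3 = (+0.9327, +0.3607)
∠(n_2, n_3) = 100.86°
δ = |180° − 100.86°| = 79.14°
79.14° > 2α = 33.40°  →  invalid

δ = 79.14°, invalid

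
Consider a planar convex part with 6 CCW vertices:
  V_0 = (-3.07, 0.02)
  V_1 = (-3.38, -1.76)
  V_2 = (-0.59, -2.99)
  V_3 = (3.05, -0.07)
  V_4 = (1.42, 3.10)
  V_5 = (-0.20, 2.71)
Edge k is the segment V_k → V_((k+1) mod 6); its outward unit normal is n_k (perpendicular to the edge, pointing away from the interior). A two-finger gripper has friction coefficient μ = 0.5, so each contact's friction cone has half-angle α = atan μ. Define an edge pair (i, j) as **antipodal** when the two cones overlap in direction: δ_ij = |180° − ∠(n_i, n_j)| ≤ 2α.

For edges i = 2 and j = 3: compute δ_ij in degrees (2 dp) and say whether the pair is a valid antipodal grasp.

α = atan 0.5 = 26.57°;  2α = 53.13°
edge 2: e_2 = (+3.64, +2.92);  n_2 = (+0.6257, -0.7800)
edge 3: e_3 = (-1.63, +3.17);  n_3 = (+0.8893, +0.4573)
∠(n_2, n_3) = 78.48°
δ = |180° − 78.48°| = 101.52°
101.52° > 2α = 53.13°  →  invalid

δ = 101.52°, invalid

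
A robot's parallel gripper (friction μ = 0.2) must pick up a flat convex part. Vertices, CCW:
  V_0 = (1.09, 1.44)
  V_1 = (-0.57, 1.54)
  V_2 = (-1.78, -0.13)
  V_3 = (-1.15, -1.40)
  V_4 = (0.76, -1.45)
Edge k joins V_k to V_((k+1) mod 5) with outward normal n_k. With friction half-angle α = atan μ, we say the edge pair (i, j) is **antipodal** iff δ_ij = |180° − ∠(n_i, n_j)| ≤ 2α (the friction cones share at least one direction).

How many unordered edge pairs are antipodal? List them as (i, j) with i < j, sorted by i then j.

count = 1; pairs: (0,3)

α = atan 0.2 = 11.31°;  2α = 22.62°
n_0 = (+0.0601, +0.9982)
n_1 = (-0.8098, +0.5867)
n_2 = (-0.8958, -0.4444)
n_3 = (-0.0262, -0.9997)
n_4 = (+0.9935, -0.1134)
  (0,1): δ = 122.48°  ·
  (0,2): δ = 60.17°  ·
  (0,3): δ = 1.95°  ✓
  (0,4): δ = 86.93°  ·
  (1,2): δ = 117.69°  ·
  (1,3): δ = 55.57°  ·
  (1,4): δ = 29.41°  ·
  (2,3): δ = 117.88°  ·
  (2,4): δ = 32.90°  ·
  (3,4): δ = 95.01°  ·
antipodal pairs: 1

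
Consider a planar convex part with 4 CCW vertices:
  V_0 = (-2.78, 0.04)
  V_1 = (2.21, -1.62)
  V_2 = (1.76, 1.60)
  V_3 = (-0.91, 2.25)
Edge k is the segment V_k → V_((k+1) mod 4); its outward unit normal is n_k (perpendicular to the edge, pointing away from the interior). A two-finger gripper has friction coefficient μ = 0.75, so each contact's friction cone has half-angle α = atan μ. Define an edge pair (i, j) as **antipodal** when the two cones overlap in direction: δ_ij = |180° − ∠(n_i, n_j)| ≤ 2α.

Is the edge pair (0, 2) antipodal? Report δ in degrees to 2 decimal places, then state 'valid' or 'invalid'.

α = atan 0.75 = 36.87°;  2α = 73.74°
edge 0: e_0 = (+4.99, -1.66);  n_0 = (-0.3157, -0.9489)
edge 2: e_2 = (-2.67, +0.65);  n_2 = (+0.2365, +0.9716)
∠(n_0, n_2) = 175.28°
δ = |180° − 175.28°| = 4.72°
4.72° ≤ 2α = 73.74°  →  valid

δ = 4.72°, valid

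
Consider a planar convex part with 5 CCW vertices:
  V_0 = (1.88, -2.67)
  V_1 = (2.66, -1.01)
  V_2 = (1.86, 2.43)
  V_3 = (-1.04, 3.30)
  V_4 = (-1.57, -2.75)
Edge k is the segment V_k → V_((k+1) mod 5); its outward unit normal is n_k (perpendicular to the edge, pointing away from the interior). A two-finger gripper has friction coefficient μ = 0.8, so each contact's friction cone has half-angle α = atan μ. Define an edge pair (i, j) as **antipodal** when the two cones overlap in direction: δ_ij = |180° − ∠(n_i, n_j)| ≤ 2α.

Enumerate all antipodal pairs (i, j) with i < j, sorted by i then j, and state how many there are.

α = atan 0.8 = 38.66°;  2α = 77.32°
n_0 = (+0.9051, -0.4253)
n_1 = (+0.9740, +0.2265)
n_2 = (+0.2873, +0.9578)
n_3 = (-0.9962, +0.0873)
n_4 = (+0.0232, -0.9997)
  (0,1): δ = 141.74°  ·
  (0,2): δ = 81.53°  ·
  (0,3): δ = 20.16°  ✓
  (0,4): δ = 116.50°  ·
  (1,2): δ = 119.79°  ·
  (1,3): δ = 18.10°  ✓
  (1,4): δ = 78.24°  ·
  (2,3): δ = 78.31°  ·
  (2,4): δ = 18.03°  ✓
  (3,4): δ = 83.67°  ·
antipodal pairs: 3

count = 3; pairs: (0,3), (1,3), (2,4)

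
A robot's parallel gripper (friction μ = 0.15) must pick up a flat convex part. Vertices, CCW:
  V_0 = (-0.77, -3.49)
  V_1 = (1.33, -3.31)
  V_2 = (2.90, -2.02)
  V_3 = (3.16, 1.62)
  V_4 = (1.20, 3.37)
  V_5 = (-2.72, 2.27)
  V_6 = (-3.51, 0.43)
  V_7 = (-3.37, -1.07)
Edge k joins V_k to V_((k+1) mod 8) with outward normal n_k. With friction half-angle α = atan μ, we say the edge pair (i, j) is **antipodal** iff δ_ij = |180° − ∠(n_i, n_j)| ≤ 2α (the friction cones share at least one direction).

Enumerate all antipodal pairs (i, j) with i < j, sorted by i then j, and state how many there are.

count = 3; pairs: (0,4), (2,6), (3,7)

α = atan 0.15 = 8.53°;  2α = 17.06°
n_0 = (+0.0854, -0.9963)
n_1 = (+0.6348, -0.7726)
n_2 = (+0.9975, -0.0712)
n_3 = (+0.6660, +0.7459)
n_4 = (-0.2702, +0.9628)
n_5 = (-0.9189, +0.3945)
n_6 = (-0.9957, -0.0929)
n_7 = (-0.6813, -0.7320)
  (0,1): δ = 145.49°  ·
  (0,2): δ = 98.98°  ·
  (0,3): δ = 46.66°  ·
  (0,4): δ = 10.78°  ✓
  (0,5): δ = 61.86°  ·
  (0,6): δ = 90.43°  ·
  (0,7): δ = 132.15°  ·
  (1,2): δ = 133.49°  ·
  (1,3): δ = 81.17°  ·
  (1,4): δ = 23.73°  ·
  (1,5): δ = 27.36°  ·
  (1,6): δ = 55.92°  ·
  (1,7): δ = 97.65°  ·
  (2,3): δ = 127.67°  ·
  (2,4): δ = 70.24°  ·
  (2,5): δ = 19.15°  ·
  (2,6): δ = 9.42°  ✓
  (2,7): δ = 51.14°  ·
  (3,4): δ = 122.56°  ·
  (3,5): δ = 71.48°  ·
  (3,6): δ = 42.91°  ·
  (3,7): δ = 1.19°  ✓
  (4,5): δ = 128.91°  ·
  (4,6): δ = 100.34°  ·
  (4,7): δ = 58.62°  ·
  (5,6): δ = 151.43°  ·
  (5,7): δ = 109.71°  ·
  (6,7): δ = 138.28°  ·
antipodal pairs: 3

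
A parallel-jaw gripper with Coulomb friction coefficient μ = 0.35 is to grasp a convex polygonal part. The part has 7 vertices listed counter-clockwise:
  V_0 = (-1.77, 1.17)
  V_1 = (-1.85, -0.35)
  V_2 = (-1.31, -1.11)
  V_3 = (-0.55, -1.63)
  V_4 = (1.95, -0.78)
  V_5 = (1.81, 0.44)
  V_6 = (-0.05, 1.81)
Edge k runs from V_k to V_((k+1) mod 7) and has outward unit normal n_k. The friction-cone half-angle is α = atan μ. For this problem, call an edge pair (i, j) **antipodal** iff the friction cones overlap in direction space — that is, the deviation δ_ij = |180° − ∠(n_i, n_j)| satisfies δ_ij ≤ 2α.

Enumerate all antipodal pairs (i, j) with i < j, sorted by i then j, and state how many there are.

α = atan 0.35 = 19.29°;  2α = 38.58°
n_0 = (-0.9986, +0.0526)
n_1 = (-0.8152, -0.5792)
n_2 = (-0.5647, -0.8253)
n_3 = (+0.3219, -0.9468)
n_4 = (+0.9935, +0.1140)
n_5 = (+0.5931, +0.8052)
n_6 = (-0.3487, +0.9372)
  (0,1): δ = 141.59°  ·
  (0,2): δ = 121.37°  ·
  (0,3): δ = 68.21°  ·
  (0,4): δ = 9.56°  ✓
  (0,5): δ = 56.64°  ·
  (0,6): δ = 113.42°  ·
  (1,2): δ = 159.78°  ·
  (1,3): δ = 106.62°  ·
  (1,4): δ = 28.85°  ✓
  (1,5): δ = 18.23°  ✓
  (1,6): δ = 75.02°  ·
  (2,3): δ = 126.84°  ·
  (2,4): δ = 49.07°  ·
  (2,5): δ = 1.99°  ✓
  (2,6): δ = 54.79°  ·
  (3,4): δ = 102.23°  ·
  (3,5): δ = 55.15°  ·
  (3,6): δ = 1.63°  ✓
  (4,5): δ = 132.92°  ·
  (4,6): δ = 76.14°  ·
  (5,6): δ = 123.22°  ·
antipodal pairs: 5

count = 5; pairs: (0,4), (1,4), (1,5), (2,5), (3,6)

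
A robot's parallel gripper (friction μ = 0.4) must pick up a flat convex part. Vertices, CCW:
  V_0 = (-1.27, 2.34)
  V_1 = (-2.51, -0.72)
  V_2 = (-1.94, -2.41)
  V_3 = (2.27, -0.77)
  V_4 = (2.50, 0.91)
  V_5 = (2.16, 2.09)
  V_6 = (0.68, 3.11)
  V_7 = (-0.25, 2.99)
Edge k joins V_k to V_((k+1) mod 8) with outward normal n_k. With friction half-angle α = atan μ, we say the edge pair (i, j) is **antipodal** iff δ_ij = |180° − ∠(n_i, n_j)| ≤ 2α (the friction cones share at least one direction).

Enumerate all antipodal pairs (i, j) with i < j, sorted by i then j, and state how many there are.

α = atan 0.4 = 21.80°;  2α = 43.60°
n_0 = (-0.9268, +0.3756)
n_1 = (-0.9476, -0.3196)
n_2 = (+0.3630, -0.9318)
n_3 = (+0.9908, -0.1356)
n_4 = (+0.9609, +0.2769)
n_5 = (+0.5675, +0.8234)
n_6 = (-0.1280, +0.9918)
n_7 = (-0.5374, +0.8433)
  (0,1): δ = 139.30°  ·
  (0,2): δ = 46.66°  ·
  (0,3): δ = 14.26°  ✓
  (0,4): δ = 38.13°  ✓
  (0,5): δ = 77.49°  ·
  (0,6): δ = 119.41°  ·
  (0,7): δ = 144.57°  ·
  (1,2): δ = 87.35°  ·
  (1,3): δ = 26.43°  ✓
  (1,4): δ = 2.56°  ✓
  (1,5): δ = 36.79°  ✓
  (1,6): δ = 78.71°  ·
  (1,7): δ = 103.87°  ·
  (2,3): δ = 119.08°  ·
  (2,4): δ = 95.21°  ·
  (2,5): δ = 55.86°  ·
  (2,6): δ = 13.93°  ✓
  (2,7): δ = 11.22°  ✓
  (3,4): δ = 156.13°  ·
  (3,5): δ = 116.78°  ·
  (3,6): δ = 74.85°  ·
  (3,7): δ = 49.70°  ·
  (4,5): δ = 140.65°  ·
  (4,6): δ = 98.72°  ·
  (4,7): δ = 73.57°  ·
  (5,6): δ = 138.07°  ·
  (5,7): δ = 112.92°  ·
  (6,7): δ = 154.84°  ·
antipodal pairs: 7

count = 7; pairs: (0,3), (0,4), (1,3), (1,4), (1,5), (2,6), (2,7)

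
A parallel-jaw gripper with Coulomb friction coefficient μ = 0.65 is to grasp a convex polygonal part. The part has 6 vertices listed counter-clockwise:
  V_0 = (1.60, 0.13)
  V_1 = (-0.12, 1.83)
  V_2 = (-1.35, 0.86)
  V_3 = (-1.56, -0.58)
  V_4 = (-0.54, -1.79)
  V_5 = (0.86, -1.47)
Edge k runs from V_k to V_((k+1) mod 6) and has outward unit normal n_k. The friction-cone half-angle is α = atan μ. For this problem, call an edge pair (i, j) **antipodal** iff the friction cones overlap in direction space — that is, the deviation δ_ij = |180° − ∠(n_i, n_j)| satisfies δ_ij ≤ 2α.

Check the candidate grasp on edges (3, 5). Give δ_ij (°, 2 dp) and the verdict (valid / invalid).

α = atan 0.65 = 33.02°;  2α = 66.05°
edge 3: e_3 = (+1.02, -1.21);  n_3 = (-0.7646, -0.6445)
edge 5: e_5 = (+0.74, +1.60);  n_5 = (+0.9076, -0.4198)
∠(n_3, n_5) = 115.05°
δ = |180° − 115.05°| = 64.95°
64.95° ≤ 2α = 66.05°  →  valid

δ = 64.95°, valid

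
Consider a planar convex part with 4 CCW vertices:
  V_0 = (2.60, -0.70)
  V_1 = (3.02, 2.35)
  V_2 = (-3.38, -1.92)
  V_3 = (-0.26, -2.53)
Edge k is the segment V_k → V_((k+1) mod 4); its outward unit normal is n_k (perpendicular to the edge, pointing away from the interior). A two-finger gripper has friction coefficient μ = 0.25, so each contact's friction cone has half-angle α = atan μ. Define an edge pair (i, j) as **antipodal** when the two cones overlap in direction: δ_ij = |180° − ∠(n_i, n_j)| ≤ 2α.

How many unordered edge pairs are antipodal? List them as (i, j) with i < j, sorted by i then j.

count = 1; pairs: (1,3)

α = atan 0.25 = 14.04°;  2α = 28.07°
n_0 = (+0.9907, -0.1364)
n_1 = (-0.5550, +0.8319)
n_2 = (-0.1919, -0.9814)
n_3 = (+0.5390, -0.8423)
  (0,1): δ = 48.45°  ·
  (0,2): δ = 86.78°  ·
  (0,3): δ = 130.45°  ·
  (1,2): δ = 44.77°  ·
  (1,3): δ = 1.10°  ✓
  (2,3): δ = 136.32°  ·
antipodal pairs: 1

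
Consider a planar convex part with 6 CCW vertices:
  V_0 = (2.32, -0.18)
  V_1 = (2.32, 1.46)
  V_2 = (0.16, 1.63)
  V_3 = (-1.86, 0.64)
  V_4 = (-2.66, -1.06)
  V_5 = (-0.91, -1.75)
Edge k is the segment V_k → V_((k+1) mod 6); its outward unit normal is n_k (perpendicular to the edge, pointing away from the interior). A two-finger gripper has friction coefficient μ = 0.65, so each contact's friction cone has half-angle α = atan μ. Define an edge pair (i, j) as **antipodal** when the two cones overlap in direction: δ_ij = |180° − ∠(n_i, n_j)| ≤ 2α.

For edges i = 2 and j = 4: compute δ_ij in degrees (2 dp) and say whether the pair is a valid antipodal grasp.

δ = 47.63°, valid

α = atan 0.65 = 33.02°;  2α = 66.05°
edge 2: e_2 = (-2.02, -0.99);  n_2 = (-0.4401, +0.8980)
edge 4: e_4 = (+1.75, -0.69);  n_4 = (-0.3668, -0.9303)
∠(n_2, n_4) = 132.37°
δ = |180° − 132.37°| = 47.63°
47.63° ≤ 2α = 66.05°  →  valid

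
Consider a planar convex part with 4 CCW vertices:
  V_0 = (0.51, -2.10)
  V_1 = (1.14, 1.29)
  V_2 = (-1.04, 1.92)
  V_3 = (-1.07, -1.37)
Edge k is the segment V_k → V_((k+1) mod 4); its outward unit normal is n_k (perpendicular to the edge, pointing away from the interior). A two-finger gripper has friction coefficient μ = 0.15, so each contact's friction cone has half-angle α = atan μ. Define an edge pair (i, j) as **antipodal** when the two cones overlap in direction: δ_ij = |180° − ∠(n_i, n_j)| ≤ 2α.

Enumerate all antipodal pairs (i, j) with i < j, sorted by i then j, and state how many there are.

count = 2; pairs: (0,2), (1,3)

α = atan 0.15 = 8.53°;  2α = 17.06°
n_0 = (+0.9832, -0.1827)
n_1 = (+0.2776, +0.9607)
n_2 = (-1.0000, +0.0091)
n_3 = (-0.4194, -0.9078)
  (0,1): δ = 95.59°  ·
  (0,2): δ = 10.01°  ✓
  (0,3): δ = 75.73°  ·
  (1,2): δ = 74.40°  ·
  (1,3): δ = 8.68°  ✓
  (2,3): δ = 114.28°  ·
antipodal pairs: 2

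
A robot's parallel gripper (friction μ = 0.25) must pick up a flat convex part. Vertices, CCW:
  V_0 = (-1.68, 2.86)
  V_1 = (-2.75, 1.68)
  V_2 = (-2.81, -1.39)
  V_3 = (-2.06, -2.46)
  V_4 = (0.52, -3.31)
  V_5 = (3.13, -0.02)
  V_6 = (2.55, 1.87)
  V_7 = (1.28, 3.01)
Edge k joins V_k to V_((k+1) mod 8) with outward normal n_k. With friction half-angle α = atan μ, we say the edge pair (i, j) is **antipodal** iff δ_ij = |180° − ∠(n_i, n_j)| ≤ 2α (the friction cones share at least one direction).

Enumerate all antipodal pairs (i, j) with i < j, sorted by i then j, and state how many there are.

α = atan 0.25 = 14.04°;  2α = 28.07°
n_0 = (-0.7408, +0.6717)
n_1 = (-0.9998, +0.0195)
n_2 = (-0.8189, -0.5740)
n_3 = (-0.3129, -0.9498)
n_4 = (+0.7834, -0.6215)
n_5 = (+0.9560, +0.2934)
n_6 = (+0.6680, +0.7442)
n_7 = (-0.0506, +0.9987)
  (0,1): δ = 138.92°  ·
  (0,2): δ = 102.77°  ·
  (0,3): δ = 66.03°  ·
  (0,4): δ = 3.78°  ✓
  (0,5): δ = 59.26°  ·
  (0,6): δ = 90.29°  ·
  (0,7): δ = 135.10°  ·
  (1,2): δ = 143.85°  ·
  (1,3): δ = 107.12°  ·
  (1,4): δ = 37.31°  ·
  (1,5): δ = 18.18°  ✓
  (1,6): δ = 49.21°  ·
  (1,7): δ = 94.02°  ·
  (2,3): δ = 143.26°  ·
  (2,4): δ = 73.45°  ·
  (2,5): δ = 17.97°  ✓
  (2,6): δ = 13.06°  ✓
  (2,7): δ = 57.87°  ·
  (3,4): δ = 110.19°  ·
  (3,5): δ = 54.71°  ·
  (3,6): δ = 23.68°  ✓
  (3,7): δ = 21.14°  ✓
  (4,5): δ = 124.51°  ·
  (4,6): δ = 93.49°  ·
  (4,7): δ = 48.67°  ·
  (5,6): δ = 148.97°  ·
  (5,7): δ = 104.16°  ·
  (6,7): δ = 135.19°  ·
antipodal pairs: 6

count = 6; pairs: (0,4), (1,5), (2,5), (2,6), (3,6), (3,7)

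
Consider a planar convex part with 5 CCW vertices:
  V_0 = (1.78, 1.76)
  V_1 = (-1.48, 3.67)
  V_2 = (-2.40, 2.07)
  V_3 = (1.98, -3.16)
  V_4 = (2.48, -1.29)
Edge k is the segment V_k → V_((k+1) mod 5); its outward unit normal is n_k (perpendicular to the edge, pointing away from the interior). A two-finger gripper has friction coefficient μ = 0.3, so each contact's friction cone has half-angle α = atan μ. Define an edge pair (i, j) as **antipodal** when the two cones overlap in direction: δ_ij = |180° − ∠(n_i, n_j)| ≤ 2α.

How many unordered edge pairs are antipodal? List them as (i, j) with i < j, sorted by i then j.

α = atan 0.3 = 16.70°;  2α = 33.40°
n_0 = (+0.5055, +0.8628)
n_1 = (-0.8669, +0.4985)
n_2 = (-0.7667, -0.6421)
n_3 = (+0.9661, -0.2583)
n_4 = (+0.9747, +0.2237)
  (0,1): δ = 89.53°  ·
  (0,2): δ = 19.69°  ✓
  (0,3): δ = 105.40°  ·
  (0,4): δ = 133.29°  ·
  (1,2): δ = 110.16°  ·
  (1,3): δ = 14.93°  ✓
  (1,4): δ = 42.82°  ·
  (2,3): δ = 54.91°  ·
  (2,4): δ = 27.02°  ✓
  (3,4): δ = 152.10°  ·
antipodal pairs: 3

count = 3; pairs: (0,2), (1,3), (2,4)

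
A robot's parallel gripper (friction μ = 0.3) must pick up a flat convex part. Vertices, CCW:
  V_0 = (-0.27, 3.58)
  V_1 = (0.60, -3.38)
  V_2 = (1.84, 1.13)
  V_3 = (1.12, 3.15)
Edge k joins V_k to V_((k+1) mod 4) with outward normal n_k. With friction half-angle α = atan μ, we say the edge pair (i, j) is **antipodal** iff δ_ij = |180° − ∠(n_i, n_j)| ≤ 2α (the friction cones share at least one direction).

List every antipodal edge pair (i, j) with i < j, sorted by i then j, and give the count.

count = 2; pairs: (0,1), (0,2)

α = atan 0.3 = 16.70°;  2α = 33.40°
n_0 = (-0.9923, -0.1240)
n_1 = (+0.9642, -0.2651)
n_2 = (+0.9420, +0.3357)
n_3 = (+0.2955, +0.9553)
  (0,1): δ = 22.50°  ✓
  (0,2): δ = 12.49°  ✓
  (0,3): δ = 65.69°  ·
  (1,2): δ = 145.01°  ·
  (1,3): δ = 91.82°  ·
  (2,3): δ = 126.81°  ·
antipodal pairs: 2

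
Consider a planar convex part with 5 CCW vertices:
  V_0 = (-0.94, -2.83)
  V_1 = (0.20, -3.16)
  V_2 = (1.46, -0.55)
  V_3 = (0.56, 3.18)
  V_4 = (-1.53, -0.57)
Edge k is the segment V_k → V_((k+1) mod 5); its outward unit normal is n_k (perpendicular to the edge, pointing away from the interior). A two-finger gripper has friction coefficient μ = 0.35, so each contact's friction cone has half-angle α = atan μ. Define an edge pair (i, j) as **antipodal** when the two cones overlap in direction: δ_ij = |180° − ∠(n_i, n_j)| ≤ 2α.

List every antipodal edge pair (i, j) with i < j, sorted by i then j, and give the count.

count = 2; pairs: (1,3), (2,4)

α = atan 0.35 = 19.29°;  2α = 38.58°
n_0 = (-0.2781, -0.9606)
n_1 = (+0.9006, -0.4347)
n_2 = (+0.9721, +0.2346)
n_3 = (-0.8735, +0.4868)
n_4 = (-0.9676, -0.2526)
  (0,1): δ = 99.62°  ·
  (0,2): δ = 60.29°  ·
  (0,3): δ = 77.01°  ·
  (0,4): δ = 120.78°  ·
  (1,2): δ = 140.67°  ·
  (1,3): δ = 3.36°  ✓
  (1,4): δ = 40.40°  ·
  (2,3): δ = 42.70°  ·
  (2,4): δ = 1.07°  ✓
  (3,4): δ = 136.24°  ·
antipodal pairs: 2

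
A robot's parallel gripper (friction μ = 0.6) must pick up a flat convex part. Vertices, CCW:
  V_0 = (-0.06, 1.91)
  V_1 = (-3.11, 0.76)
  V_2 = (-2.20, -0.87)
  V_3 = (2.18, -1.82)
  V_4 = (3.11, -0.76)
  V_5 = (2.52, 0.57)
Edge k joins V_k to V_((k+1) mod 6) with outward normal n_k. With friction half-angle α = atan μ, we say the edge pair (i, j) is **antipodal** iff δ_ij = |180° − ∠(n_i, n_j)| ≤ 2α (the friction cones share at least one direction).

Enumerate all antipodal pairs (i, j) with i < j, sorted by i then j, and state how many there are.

count = 6; pairs: (0,2), (0,3), (1,4), (1,5), (2,4), (2,5)

α = atan 0.6 = 30.96°;  2α = 61.93°
n_0 = (-0.3528, +0.9357)
n_1 = (-0.8731, -0.4875)
n_2 = (-0.2120, -0.9773)
n_3 = (+0.7517, -0.6595)
n_4 = (+0.9141, +0.4055)
n_5 = (+0.4609, +0.8874)
  (0,1): δ = 81.49°  ·
  (0,2): δ = 32.90°  ✓
  (0,3): δ = 28.08°  ✓
  (0,4): δ = 93.26°  ·
  (0,5): δ = 131.89°  ·
  (1,2): δ = 131.41°  ·
  (1,3): δ = 70.44°  ·
  (1,4): δ = 5.25°  ✓
  (1,5): δ = 33.38°  ✓
  (2,3): δ = 119.02°  ·
  (2,4): δ = 53.84°  ✓
  (2,5): δ = 15.21°  ✓
  (3,4): δ = 114.82°  ·
  (3,5): δ = 76.18°  ·
  (4,5): δ = 141.37°  ·
antipodal pairs: 6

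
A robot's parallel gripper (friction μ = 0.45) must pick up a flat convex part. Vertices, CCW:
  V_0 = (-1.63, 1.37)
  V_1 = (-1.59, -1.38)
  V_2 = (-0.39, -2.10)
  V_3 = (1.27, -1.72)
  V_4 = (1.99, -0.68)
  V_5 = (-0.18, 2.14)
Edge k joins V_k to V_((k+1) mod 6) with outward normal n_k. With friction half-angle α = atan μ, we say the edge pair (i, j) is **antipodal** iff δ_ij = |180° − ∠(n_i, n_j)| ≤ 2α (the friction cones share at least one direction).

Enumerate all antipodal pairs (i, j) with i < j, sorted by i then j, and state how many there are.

α = atan 0.45 = 24.23°;  2α = 48.46°
n_0 = (-0.9999, -0.0145)
n_1 = (-0.5145, -0.8575)
n_2 = (+0.2231, -0.9748)
n_3 = (+0.8222, -0.5692)
n_4 = (+0.7925, +0.6098)
n_5 = (-0.4690, +0.8832)
  (0,1): δ = 121.80°  ·
  (0,2): δ = 77.94°  ·
  (0,3): δ = 35.53°  ✓
  (0,4): δ = 36.75°  ✓
  (0,5): δ = 117.14°  ·
  (1,2): δ = 136.14°  ·
  (1,3): δ = 93.73°  ·
  (1,4): δ = 21.46°  ✓
  (1,5): δ = 58.93°  ·
  (2,3): δ = 137.59°  ·
  (2,4): δ = 65.32°  ·
  (2,5): δ = 15.08°  ✓
  (3,4): δ = 107.73°  ·
  (3,5): δ = 27.34°  ✓
  (4,5): δ = 99.61°  ·
antipodal pairs: 5

count = 5; pairs: (0,3), (0,4), (1,4), (2,5), (3,5)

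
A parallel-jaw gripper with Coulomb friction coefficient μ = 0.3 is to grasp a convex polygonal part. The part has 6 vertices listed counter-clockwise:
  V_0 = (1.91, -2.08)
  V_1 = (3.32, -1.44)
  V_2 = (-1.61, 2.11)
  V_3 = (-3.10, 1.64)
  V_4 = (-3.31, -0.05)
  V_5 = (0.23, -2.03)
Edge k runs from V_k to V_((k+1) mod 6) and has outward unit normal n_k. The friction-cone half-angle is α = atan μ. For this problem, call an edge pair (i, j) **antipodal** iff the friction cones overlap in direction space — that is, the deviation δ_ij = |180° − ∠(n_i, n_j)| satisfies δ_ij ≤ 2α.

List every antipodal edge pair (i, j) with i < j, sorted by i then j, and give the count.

α = atan 0.3 = 16.70°;  2α = 33.40°
n_0 = (+0.4133, -0.9106)
n_1 = (+0.5843, +0.8115)
n_2 = (-0.3008, +0.9537)
n_3 = (-0.9924, +0.1233)
n_4 = (-0.4882, -0.8728)
n_5 = (-0.0297, -0.9996)
  (0,1): δ = 60.17°  ·
  (0,2): δ = 6.91°  ✓
  (0,3): δ = 58.50°  ·
  (0,4): δ = 126.37°  ·
  (0,5): δ = 153.88°  ·
  (1,2): δ = 126.74°  ·
  (1,3): δ = 61.33°  ·
  (1,4): δ = 6.54°  ✓
  (1,5): δ = 34.05°  ·
  (2,3): δ = 114.59°  ·
  (2,4): δ = 46.73°  ·
  (2,5): δ = 19.21°  ✓
  (3,4): δ = 112.14°  ·
  (3,5): δ = 84.62°  ·
  (4,5): δ = 152.49°  ·
antipodal pairs: 3

count = 3; pairs: (0,2), (1,4), (2,5)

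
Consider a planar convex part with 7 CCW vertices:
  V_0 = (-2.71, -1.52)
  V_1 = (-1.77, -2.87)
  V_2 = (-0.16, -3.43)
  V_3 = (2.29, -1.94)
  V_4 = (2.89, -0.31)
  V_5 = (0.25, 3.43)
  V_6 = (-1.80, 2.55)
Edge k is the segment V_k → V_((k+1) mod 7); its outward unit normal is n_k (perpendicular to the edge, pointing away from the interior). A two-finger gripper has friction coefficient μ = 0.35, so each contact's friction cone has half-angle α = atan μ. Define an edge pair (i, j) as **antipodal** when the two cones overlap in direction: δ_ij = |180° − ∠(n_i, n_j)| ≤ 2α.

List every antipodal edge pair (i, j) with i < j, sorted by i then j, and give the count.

α = atan 0.35 = 19.29°;  2α = 38.58°
n_0 = (-0.8207, -0.5714)
n_1 = (-0.3285, -0.9445)
n_2 = (+0.5196, -0.8544)
n_3 = (+0.9384, -0.3454)
n_4 = (+0.8170, +0.5767)
n_5 = (-0.3945, +0.9189)
n_6 = (-0.9759, +0.2182)
  (0,1): δ = 144.03°  ·
  (0,2): δ = 93.54°  ·
  (0,3): δ = 55.06°  ·
  (0,4): δ = 0.37°  ✓
  (0,5): δ = 78.38°  ·
  (0,6): δ = 132.55°  ·
  (1,2): δ = 129.51°  ·
  (1,3): δ = 91.03°  ·
  (1,4): δ = 35.60°  ✓
  (1,5): δ = 42.41°  ·
  (1,6): δ = 96.58°  ·
  (2,3): δ = 141.51°  ·
  (2,4): δ = 86.09°  ·
  (2,5): δ = 8.07°  ✓
  (2,6): δ = 46.09°  ·
  (3,4): δ = 124.57°  ·
  (3,5): δ = 46.56°  ·
  (3,6): δ = 7.61°  ✓
  (4,5): δ = 101.99°  ·
  (4,6): δ = 47.82°  ·
  (5,6): δ = 125.84°  ·
antipodal pairs: 4

count = 4; pairs: (0,4), (1,4), (2,5), (3,6)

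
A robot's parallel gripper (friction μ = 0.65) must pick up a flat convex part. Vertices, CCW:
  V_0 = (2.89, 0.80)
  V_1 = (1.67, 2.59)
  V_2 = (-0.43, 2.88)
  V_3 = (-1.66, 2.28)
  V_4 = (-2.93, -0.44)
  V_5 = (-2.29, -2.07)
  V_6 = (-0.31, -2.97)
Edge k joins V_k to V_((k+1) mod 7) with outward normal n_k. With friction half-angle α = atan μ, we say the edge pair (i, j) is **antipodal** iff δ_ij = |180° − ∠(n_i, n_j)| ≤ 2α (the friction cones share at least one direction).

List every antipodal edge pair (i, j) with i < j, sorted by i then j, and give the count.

count = 10; pairs: (0,3), (0,4), (0,5), (1,4), (1,5), (1,6), (2,5), (2,6), (3,6), (4,6)

α = atan 0.65 = 33.02°;  2α = 66.05°
n_0 = (+0.8263, +0.5632)
n_1 = (+0.1368, +0.9906)
n_2 = (-0.4384, +0.8988)
n_3 = (-0.9061, +0.4231)
n_4 = (-0.9308, -0.3655)
n_5 = (-0.4138, -0.9104)
n_6 = (+0.7624, -0.6471)
  (0,1): δ = 132.14°  ·
  (0,2): δ = 98.27°  ·
  (0,3): δ = 59.31°  ✓
  (0,4): δ = 12.84°  ✓
  (0,5): δ = 31.28°  ✓
  (0,6): δ = 105.40°  ·
  (1,2): δ = 146.13°  ·
  (1,3): δ = 107.17°  ·
  (1,4): δ = 60.70°  ✓
  (1,5): δ = 16.58°  ✓
  (1,6): δ = 57.54°  ✓
  (2,3): δ = 141.03°  ·
  (2,4): δ = 94.57°  ·
  (2,5): δ = 50.45°  ✓
  (2,6): δ = 23.67°  ✓
  (3,4): δ = 133.53°  ·
  (3,5): δ = 89.42°  ·
  (3,6): δ = 15.30°  ✓
  (4,5): δ = 135.88°  ·
  (4,6): δ = 61.76°  ✓
  (5,6): δ = 105.88°  ·
antipodal pairs: 10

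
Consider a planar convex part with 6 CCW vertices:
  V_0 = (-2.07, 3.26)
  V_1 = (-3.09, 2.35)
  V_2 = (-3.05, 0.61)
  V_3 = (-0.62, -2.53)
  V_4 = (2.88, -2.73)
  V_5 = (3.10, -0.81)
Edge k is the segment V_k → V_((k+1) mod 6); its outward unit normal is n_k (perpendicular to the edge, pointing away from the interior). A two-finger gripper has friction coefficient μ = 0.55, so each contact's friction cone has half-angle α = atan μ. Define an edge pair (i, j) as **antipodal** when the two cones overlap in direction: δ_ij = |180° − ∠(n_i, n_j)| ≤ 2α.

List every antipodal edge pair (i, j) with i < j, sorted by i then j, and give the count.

count = 7; pairs: (0,3), (0,4), (1,4), (1,5), (2,4), (2,5), (3,5)

α = atan 0.55 = 28.81°;  2α = 57.62°
n_0 = (-0.6657, +0.7462)
n_1 = (-0.9997, -0.0230)
n_2 = (-0.7908, -0.6120)
n_3 = (-0.0570, -0.9984)
n_4 = (+0.9935, -0.1138)
n_5 = (+0.6186, +0.7857)
  (0,1): δ = 130.42°  ·
  (0,2): δ = 94.00°  ·
  (0,3): δ = 45.01°  ✓
  (0,4): δ = 41.73°  ✓
  (0,5): δ = 100.05°  ·
  (1,2): δ = 143.58°  ·
  (1,3): δ = 94.59°  ·
  (1,4): δ = 7.85°  ✓
  (1,5): δ = 50.47°  ✓
  (2,3): δ = 131.01°  ·
  (2,4): δ = 44.27°  ✓
  (2,5): δ = 14.05°  ✓
  (3,4): δ = 93.27°  ·
  (3,5): δ = 34.94°  ✓
  (4,5): δ = 121.67°  ·
antipodal pairs: 7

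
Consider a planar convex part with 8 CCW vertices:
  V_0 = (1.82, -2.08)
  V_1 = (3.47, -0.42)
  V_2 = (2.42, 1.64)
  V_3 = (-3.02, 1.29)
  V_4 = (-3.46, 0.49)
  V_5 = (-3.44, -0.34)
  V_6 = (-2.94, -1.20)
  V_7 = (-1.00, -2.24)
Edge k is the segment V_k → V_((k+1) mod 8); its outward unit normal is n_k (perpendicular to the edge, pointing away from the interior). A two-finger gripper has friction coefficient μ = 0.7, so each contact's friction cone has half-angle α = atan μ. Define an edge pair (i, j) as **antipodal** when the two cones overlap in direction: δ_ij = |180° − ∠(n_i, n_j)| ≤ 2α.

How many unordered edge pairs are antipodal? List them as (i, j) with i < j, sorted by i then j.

count = 12; pairs: (0,2), (0,3), (0,4), (1,3), (1,4), (1,5), (1,6), (1,7), (2,5), (2,6), (2,7), (3,7)

α = atan 0.7 = 34.99°;  2α = 69.98°
n_0 = (+0.7092, -0.7050)
n_1 = (+0.8909, +0.4541)
n_2 = (-0.0642, +0.9979)
n_3 = (-0.8762, +0.4819)
n_4 = (-0.9997, -0.0241)
n_5 = (-0.8645, -0.5026)
n_6 = (-0.4725, -0.8813)
n_7 = (+0.0566, -0.9984)
  (0,1): δ = 108.16°  ·
  (0,2): δ = 41.49°  ✓
  (0,3): δ = 16.02°  ✓
  (0,4): δ = 46.21°  ✓
  (0,5): δ = 75.00°  ·
  (0,6): δ = 106.63°  ·
  (0,7): δ = 138.07°  ·
  (1,2): δ = 113.33°  ·
  (1,3): δ = 55.82°  ✓
  (1,4): δ = 25.63°  ✓
  (1,5): δ = 3.17°  ✓
  (1,6): δ = 34.80°  ✓
  (1,7): δ = 66.24°  ✓
  (2,3): δ = 122.49°  ·
  (2,4): δ = 92.30°  ·
  (2,5): δ = 63.51°  ✓
  (2,6): δ = 31.88°  ✓
  (2,7): δ = 0.43°  ✓
  (3,4): δ = 149.81°  ·
  (3,5): δ = 121.02°  ·
  (3,6): δ = 89.38°  ·
  (3,7): δ = 57.94°  ✓
  (4,5): δ = 151.21°  ·
  (4,6): δ = 119.58°  ·
  (4,7): δ = 88.13°  ·
  (5,6): δ = 148.37°  ·
  (5,7): δ = 116.93°  ·
  (6,7): δ = 148.56°  ·
antipodal pairs: 12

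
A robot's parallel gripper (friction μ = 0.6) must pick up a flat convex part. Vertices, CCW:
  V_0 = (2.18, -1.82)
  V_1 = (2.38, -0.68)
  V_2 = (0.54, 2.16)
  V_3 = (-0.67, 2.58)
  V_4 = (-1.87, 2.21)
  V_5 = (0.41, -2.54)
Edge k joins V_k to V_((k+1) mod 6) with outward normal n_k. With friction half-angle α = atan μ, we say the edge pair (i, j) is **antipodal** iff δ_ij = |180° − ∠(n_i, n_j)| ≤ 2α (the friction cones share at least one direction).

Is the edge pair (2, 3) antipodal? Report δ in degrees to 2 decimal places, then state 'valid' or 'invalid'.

α = atan 0.6 = 30.96°;  2α = 61.93°
edge 2: e_2 = (-1.21, +0.42);  n_2 = (+0.3279, +0.9447)
edge 3: e_3 = (-1.20, -0.37);  n_3 = (-0.2946, +0.9556)
∠(n_2, n_3) = 36.28°
δ = |180° − 36.28°| = 143.72°
143.72° > 2α = 61.93°  →  invalid

δ = 143.72°, invalid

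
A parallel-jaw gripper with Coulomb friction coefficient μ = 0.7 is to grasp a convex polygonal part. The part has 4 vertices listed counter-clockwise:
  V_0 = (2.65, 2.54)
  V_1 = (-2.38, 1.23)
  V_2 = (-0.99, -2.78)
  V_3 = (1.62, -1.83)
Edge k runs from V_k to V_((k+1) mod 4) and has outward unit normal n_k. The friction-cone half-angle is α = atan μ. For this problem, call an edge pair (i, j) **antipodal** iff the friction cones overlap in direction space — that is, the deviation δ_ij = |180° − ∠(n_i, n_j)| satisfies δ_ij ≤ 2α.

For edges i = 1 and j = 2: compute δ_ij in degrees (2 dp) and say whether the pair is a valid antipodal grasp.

δ = 89.12°, invalid

α = atan 0.7 = 34.99°;  2α = 69.98°
edge 1: e_1 = (+1.39, -4.01);  n_1 = (-0.9448, -0.3275)
edge 2: e_2 = (+2.61, +0.95);  n_2 = (+0.3420, -0.9397)
∠(n_1, n_2) = 90.88°
δ = |180° − 90.88°| = 89.12°
89.12° > 2α = 69.98°  →  invalid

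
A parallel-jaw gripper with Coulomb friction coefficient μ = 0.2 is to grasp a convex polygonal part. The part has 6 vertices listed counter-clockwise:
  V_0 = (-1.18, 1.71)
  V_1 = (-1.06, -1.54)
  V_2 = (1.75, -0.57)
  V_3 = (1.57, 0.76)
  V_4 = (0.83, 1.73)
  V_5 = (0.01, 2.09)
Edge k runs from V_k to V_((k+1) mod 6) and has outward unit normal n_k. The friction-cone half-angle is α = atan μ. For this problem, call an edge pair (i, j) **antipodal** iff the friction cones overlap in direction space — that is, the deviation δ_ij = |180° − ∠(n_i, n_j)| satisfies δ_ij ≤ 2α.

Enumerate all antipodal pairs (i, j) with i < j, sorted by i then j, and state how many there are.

count = 2; pairs: (0,2), (1,5)

α = atan 0.2 = 11.31°;  2α = 22.62°
n_0 = (-0.9993, -0.0369)
n_1 = (+0.3263, -0.9453)
n_2 = (+0.9910, +0.1341)
n_3 = (+0.7951, +0.6065)
n_4 = (+0.4020, +0.9156)
n_5 = (-0.3042, +0.9526)
  (0,1): δ = 73.07°  ·
  (0,2): δ = 5.59°  ✓
  (0,3): δ = 35.22°  ·
  (0,4): δ = 64.18°  ·
  (0,5): δ = 105.60°  ·
  (1,2): δ = 101.34°  ·
  (1,3): δ = 71.70°  ·
  (1,4): δ = 42.75°  ·
  (1,5): δ = 1.33°  ✓
  (2,3): δ = 150.37°  ·
  (2,4): δ = 121.41°  ·
  (2,5): δ = 80.00°  ·
  (3,4): δ = 151.04°  ·
  (3,5): δ = 109.63°  ·
  (4,5): δ = 138.59°  ·
antipodal pairs: 2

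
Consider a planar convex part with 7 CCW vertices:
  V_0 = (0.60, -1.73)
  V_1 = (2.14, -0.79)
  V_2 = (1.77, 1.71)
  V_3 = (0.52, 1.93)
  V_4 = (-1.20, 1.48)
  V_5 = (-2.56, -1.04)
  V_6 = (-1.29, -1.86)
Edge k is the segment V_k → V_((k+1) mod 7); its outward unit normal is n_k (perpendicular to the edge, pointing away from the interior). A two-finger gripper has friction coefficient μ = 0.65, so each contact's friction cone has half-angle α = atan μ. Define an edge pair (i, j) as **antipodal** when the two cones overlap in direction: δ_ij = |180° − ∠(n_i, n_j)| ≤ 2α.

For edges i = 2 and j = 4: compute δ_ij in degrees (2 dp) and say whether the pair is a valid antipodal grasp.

δ = 108.37°, invalid

α = atan 0.65 = 33.02°;  2α = 66.05°
edge 2: e_2 = (-1.25, +0.22);  n_2 = (+0.1733, +0.9849)
edge 4: e_4 = (-1.36, -2.52);  n_4 = (-0.8800, +0.4749)
∠(n_2, n_4) = 71.63°
δ = |180° − 71.63°| = 108.37°
108.37° > 2α = 66.05°  →  invalid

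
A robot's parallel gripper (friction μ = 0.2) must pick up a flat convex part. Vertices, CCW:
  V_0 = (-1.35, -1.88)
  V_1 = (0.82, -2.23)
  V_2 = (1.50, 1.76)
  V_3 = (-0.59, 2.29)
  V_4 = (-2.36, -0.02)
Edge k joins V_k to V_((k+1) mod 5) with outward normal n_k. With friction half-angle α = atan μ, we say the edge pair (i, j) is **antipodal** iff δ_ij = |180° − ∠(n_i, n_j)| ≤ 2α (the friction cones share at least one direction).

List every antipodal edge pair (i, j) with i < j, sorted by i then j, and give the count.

α = atan 0.2 = 11.31°;  2α = 22.62°
n_0 = (-0.1592, -0.9872)
n_1 = (+0.9858, -0.1680)
n_2 = (+0.2458, +0.9693)
n_3 = (-0.7938, +0.6082)
n_4 = (-0.8788, -0.4772)
  (0,1): δ = 90.51°  ·
  (0,2): δ = 5.07°  ✓
  (0,3): δ = 61.70°  ·
  (0,4): δ = 127.66°  ·
  (1,2): δ = 94.56°  ·
  (1,3): δ = 27.79°  ·
  (1,4): δ = 38.17°  ·
  (2,3): δ = 113.23°  ·
  (2,4): δ = 47.27°  ·
  (3,4): δ = 114.04°  ·
antipodal pairs: 1

count = 1; pairs: (0,2)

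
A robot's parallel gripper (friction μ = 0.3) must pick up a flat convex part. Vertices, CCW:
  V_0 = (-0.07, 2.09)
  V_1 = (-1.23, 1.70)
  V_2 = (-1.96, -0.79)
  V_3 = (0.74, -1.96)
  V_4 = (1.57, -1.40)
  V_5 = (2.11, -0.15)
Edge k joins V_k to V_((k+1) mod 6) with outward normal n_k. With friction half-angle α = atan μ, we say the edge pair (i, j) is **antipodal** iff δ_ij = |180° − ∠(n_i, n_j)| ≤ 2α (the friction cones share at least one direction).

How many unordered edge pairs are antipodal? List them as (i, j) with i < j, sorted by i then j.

count = 3; pairs: (0,3), (1,4), (2,5)

α = atan 0.3 = 16.70°;  2α = 33.40°
n_0 = (-0.3187, +0.9479)
n_1 = (-0.9596, +0.2813)
n_2 = (-0.3976, -0.9176)
n_3 = (+0.5593, -0.8290)
n_4 = (+0.9180, -0.3966)
n_5 = (+0.7166, +0.6974)
  (0,1): δ = 124.92°  ·
  (0,2): δ = 42.01°  ·
  (0,3): δ = 15.42°  ✓
  (0,4): δ = 48.05°  ·
  (0,5): δ = 115.64°  ·
  (1,2): δ = 97.09°  ·
  (1,3): δ = 39.65°  ·
  (1,4): δ = 7.02°  ✓
  (1,5): δ = 60.56°  ·
  (2,3): δ = 122.56°  ·
  (2,4): δ = 89.94°  ·
  (2,5): δ = 22.35°  ✓
  (3,4): δ = 147.37°  ·
  (3,5): δ = 79.79°  ·
  (4,5): δ = 112.41°  ·
antipodal pairs: 3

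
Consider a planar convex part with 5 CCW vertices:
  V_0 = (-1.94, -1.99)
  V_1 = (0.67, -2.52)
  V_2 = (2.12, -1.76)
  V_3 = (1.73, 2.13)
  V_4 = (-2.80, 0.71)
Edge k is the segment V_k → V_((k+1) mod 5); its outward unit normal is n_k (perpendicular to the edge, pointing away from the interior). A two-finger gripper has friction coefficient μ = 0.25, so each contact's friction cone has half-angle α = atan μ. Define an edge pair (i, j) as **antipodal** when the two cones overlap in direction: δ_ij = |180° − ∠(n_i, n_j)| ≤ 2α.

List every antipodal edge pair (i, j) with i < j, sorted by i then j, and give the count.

count = 2; pairs: (1,3), (2,4)

α = atan 0.25 = 14.04°;  2α = 28.07°
n_0 = (-0.1990, -0.9800)
n_1 = (+0.4642, -0.8857)
n_2 = (+0.9950, +0.0998)
n_3 = (-0.2991, +0.9542)
n_4 = (-0.9528, -0.3035)
  (0,1): δ = 140.86°  ·
  (0,2): δ = 72.80°  ·
  (0,3): δ = 28.88°  ·
  (0,4): δ = 119.15°  ·
  (1,2): δ = 111.94°  ·
  (1,3): δ = 10.26°  ✓
  (1,4): δ = 80.01°  ·
  (2,3): δ = 78.32°  ·
  (2,4): δ = 11.94°  ✓
  (3,4): δ = 89.74°  ·
antipodal pairs: 2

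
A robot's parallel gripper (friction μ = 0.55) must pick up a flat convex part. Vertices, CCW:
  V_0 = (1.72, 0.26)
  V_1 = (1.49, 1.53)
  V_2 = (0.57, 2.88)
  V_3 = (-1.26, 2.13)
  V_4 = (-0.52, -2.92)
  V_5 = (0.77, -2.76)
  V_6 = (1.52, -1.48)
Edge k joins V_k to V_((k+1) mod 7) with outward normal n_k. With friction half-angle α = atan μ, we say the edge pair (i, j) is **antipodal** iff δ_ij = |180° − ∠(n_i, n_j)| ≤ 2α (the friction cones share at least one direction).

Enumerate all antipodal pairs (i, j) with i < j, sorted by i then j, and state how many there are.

α = atan 0.55 = 28.81°;  2α = 57.62°
n_0 = (+0.9840, +0.1782)
n_1 = (+0.8264, +0.5631)
n_2 = (-0.3792, +0.9253)
n_3 = (-0.9894, -0.1450)
n_4 = (+0.1231, -0.9924)
n_5 = (+0.8628, -0.5055)
n_6 = (+0.9935, -0.1142)
  (0,1): δ = 155.99°  ·
  (0,2): δ = 77.98°  ·
  (0,3): δ = 1.93°  ✓
  (0,4): δ = 86.81°  ·
  (0,5): δ = 139.37°  ·
  (0,6): δ = 163.18°  ·
  (1,2): δ = 101.99°  ·
  (1,3): δ = 25.94°  ✓
  (1,4): δ = 62.80°  ·
  (1,5): δ = 115.36°  ·
  (1,6): δ = 139.17°  ·
  (2,3): δ = 103.95°  ·
  (2,4): δ = 15.22°  ✓
  (2,5): δ = 37.35°  ✓
  (2,6): δ = 61.16°  ·
  (3,4): δ = 91.27°  ·
  (3,5): δ = 38.70°  ✓
  (3,6): δ = 14.89°  ✓
  (4,5): δ = 127.44°  ·
  (4,6): δ = 103.63°  ·
  (5,6): δ = 156.19°  ·
antipodal pairs: 6

count = 6; pairs: (0,3), (1,3), (2,4), (2,5), (3,5), (3,6)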